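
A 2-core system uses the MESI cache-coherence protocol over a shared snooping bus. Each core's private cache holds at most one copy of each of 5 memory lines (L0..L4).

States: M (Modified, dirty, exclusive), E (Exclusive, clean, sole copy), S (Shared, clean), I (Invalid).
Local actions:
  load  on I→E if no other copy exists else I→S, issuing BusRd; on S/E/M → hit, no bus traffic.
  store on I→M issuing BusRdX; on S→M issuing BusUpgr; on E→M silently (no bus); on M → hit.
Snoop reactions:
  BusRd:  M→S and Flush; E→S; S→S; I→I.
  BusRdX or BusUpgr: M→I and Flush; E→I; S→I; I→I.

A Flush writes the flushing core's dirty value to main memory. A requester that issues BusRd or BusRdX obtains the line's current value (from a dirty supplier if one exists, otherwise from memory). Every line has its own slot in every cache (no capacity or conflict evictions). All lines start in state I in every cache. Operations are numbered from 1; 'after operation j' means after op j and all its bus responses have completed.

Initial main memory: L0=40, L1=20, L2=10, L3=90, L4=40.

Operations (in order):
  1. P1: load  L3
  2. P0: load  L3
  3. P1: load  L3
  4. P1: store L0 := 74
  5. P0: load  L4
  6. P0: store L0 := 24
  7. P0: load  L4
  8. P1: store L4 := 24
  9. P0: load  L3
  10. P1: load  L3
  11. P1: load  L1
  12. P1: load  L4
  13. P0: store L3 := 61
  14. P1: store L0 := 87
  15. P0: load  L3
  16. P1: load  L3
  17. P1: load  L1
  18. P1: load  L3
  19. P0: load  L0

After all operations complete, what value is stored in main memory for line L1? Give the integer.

memory[L1] = 20

  op1 P1: load  L3 → I/E on L3; bus BusRd; mem=90
  op2 P0: load  L3 → S/S on L3; bus BusRd; mem=90
  op3 P1: load  L3 → S/S on L3; bus (none); mem=90
  op4 P1: store L0 := 74 → I/M on L0; bus BusRdX; mem=40
  op5 P0: load  L4 → E/I on L4; bus BusRd; mem=40
  op6 P0: store L0 := 24 → M/I on L0; bus BusRdX Flush; mem=74
  op7 P0: load  L4 → E/I on L4; bus (none); mem=40
  op8 P1: store L4 := 24 → I/M on L4; bus BusRdX; mem=40
  op9 P0: load  L3 → S/S on L3; bus (none); mem=90
  op10 P1: load  L3 → S/S on L3; bus (none); mem=90
  op11 P1: load  L1 → I/E on L1; bus BusRd; mem=20
  op12 P1: load  L4 → I/M on L4; bus (none); mem=40
  op13 P0: store L3 := 61 → M/I on L3; bus BusUpgr; mem=90
  op14 P1: store L0 := 87 → I/M on L0; bus BusRdX Flush; mem=24
  op15 P0: load  L3 → M/I on L3; bus (none); mem=90
  op16 P1: load  L3 → S/S on L3; bus BusRd Flush; mem=61
  op17 P1: load  L1 → I/E on L1; bus (none); mem=20
  op18 P1: load  L3 → S/S on L3; bus (none); mem=61
  op19 P0: load  L0 → S/S on L0; bus BusRd Flush; mem=87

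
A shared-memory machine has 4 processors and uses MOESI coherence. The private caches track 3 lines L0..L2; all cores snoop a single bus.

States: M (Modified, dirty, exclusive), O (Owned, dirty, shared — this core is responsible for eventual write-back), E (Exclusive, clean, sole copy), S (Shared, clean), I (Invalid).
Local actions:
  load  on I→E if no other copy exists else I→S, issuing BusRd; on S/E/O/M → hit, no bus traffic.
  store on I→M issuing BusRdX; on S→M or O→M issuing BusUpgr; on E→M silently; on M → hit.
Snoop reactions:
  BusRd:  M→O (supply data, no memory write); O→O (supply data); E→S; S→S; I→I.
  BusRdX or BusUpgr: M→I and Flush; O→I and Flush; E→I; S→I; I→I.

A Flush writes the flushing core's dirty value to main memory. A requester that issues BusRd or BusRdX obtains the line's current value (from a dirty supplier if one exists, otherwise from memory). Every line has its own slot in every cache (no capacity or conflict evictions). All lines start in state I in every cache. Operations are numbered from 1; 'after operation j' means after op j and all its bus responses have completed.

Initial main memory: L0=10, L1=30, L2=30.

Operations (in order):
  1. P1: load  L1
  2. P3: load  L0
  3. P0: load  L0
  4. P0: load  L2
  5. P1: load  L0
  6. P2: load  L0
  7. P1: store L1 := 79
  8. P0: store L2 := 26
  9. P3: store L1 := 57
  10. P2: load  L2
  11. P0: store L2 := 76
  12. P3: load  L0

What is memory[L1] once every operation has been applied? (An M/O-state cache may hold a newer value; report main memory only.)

  op1 P1: load  L1 → I/E/I/I on L1; bus BusRd; mem=30
  op2 P3: load  L0 → I/I/I/E on L0; bus BusRd; mem=10
  op3 P0: load  L0 → S/I/I/S on L0; bus BusRd; mem=10
  op4 P0: load  L2 → E/I/I/I on L2; bus BusRd; mem=30
  op5 P1: load  L0 → S/S/I/S on L0; bus BusRd; mem=10
  op6 P2: load  L0 → S/S/S/S on L0; bus BusRd; mem=10
  op7 P1: store L1 := 79 → I/M/I/I on L1; bus (none); mem=30
  op8 P0: store L2 := 26 → M/I/I/I on L2; bus (none); mem=30
  op9 P3: store L1 := 57 → I/I/I/M on L1; bus BusRdX Flush; mem=79
  op10 P2: load  L2 → O/I/S/I on L2; bus BusRd; mem=30
  op11 P0: store L2 := 76 → M/I/I/I on L2; bus BusUpgr; mem=30
  op12 P3: load  L0 → S/S/S/S on L0; bus (none); mem=10

memory[L1] = 79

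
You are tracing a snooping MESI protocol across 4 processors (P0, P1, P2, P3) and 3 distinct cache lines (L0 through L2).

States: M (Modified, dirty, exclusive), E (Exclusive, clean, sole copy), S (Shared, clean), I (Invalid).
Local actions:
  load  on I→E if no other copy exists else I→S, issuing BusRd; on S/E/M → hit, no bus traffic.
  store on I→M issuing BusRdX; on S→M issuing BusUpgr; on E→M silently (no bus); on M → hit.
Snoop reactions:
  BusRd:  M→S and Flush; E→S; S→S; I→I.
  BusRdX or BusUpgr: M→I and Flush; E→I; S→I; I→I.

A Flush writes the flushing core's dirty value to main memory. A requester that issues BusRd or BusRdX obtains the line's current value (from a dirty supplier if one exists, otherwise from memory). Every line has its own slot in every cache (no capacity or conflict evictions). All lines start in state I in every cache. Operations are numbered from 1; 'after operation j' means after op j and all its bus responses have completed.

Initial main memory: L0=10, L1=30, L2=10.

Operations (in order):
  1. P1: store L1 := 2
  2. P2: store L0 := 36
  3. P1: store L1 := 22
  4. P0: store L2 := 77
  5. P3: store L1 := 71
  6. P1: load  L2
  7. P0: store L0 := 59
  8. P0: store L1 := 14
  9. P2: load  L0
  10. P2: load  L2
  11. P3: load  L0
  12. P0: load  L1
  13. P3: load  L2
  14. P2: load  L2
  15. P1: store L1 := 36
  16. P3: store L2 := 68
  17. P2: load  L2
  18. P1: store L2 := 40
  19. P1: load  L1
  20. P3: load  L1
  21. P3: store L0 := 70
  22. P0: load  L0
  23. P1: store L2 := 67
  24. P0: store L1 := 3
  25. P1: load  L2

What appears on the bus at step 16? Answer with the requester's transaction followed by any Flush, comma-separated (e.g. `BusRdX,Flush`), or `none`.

bus = BusUpgr

[1] P1: store L1 := 2 | P0:I, P1:M(2), P2:I, P3:I | bus: BusRdX
[2] P2: store L0 := 36 | P0:I, P1:I, P2:M(36), P3:I | bus: BusRdX
[3] P1: store L1 := 22 | P0:I, P1:M(22), P2:I, P3:I | bus: none
[4] P0: store L2 := 77 | P0:M(77), P1:I, P2:I, P3:I | bus: BusRdX
[5] P3: store L1 := 71 | P0:I, P1:I, P2:I, P3:M(71) | bus: BusRdX,Flush
[6] P1: load  L2 | P0:S(77), P1:S(77), P2:I, P3:I | bus: BusRd,Flush
[7] P0: store L0 := 59 | P0:M(59), P1:I, P2:I, P3:I | bus: BusRdX,Flush
[8] P0: store L1 := 14 | P0:M(14), P1:I, P2:I, P3:I | bus: BusRdX,Flush
[9] P2: load  L0 | P0:S(59), P1:I, P2:S(59), P3:I | bus: BusRd,Flush
[10] P2: load  L2 | P0:S(77), P1:S(77), P2:S(77), P3:I | bus: BusRd
[11] P3: load  L0 | P0:S(59), P1:I, P2:S(59), P3:S(59) | bus: BusRd
[12] P0: load  L1 | P0:M(14), P1:I, P2:I, P3:I | bus: none
[13] P3: load  L2 | P0:S(77), P1:S(77), P2:S(77), P3:S(77) | bus: BusRd
[14] P2: load  L2 | P0:S(77), P1:S(77), P2:S(77), P3:S(77) | bus: none
[15] P1: store L1 := 36 | P0:I, P1:M(36), P2:I, P3:I | bus: BusRdX,Flush
[16] P3: store L2 := 68 | P0:I, P1:I, P2:I, P3:M(68) | bus: BusUpgr
[17] P2: load  L2 | P0:I, P1:I, P2:S(68), P3:S(68) | bus: BusRd,Flush
[18] P1: store L2 := 40 | P0:I, P1:M(40), P2:I, P3:I | bus: BusRdX
[19] P1: load  L1 | P0:I, P1:M(36), P2:I, P3:I | bus: none
[20] P3: load  L1 | P0:I, P1:S(36), P2:I, P3:S(36) | bus: BusRd,Flush
[21] P3: store L0 := 70 | P0:I, P1:I, P2:I, P3:M(70) | bus: BusUpgr
[22] P0: load  L0 | P0:S(70), P1:I, P2:I, P3:S(70) | bus: BusRd,Flush
[23] P1: store L2 := 67 | P0:I, P1:M(67), P2:I, P3:I | bus: none
[24] P0: store L1 := 3 | P0:M(3), P1:I, P2:I, P3:I | bus: BusRdX
[25] P1: load  L2 | P0:I, P1:M(67), P2:I, P3:I | bus: none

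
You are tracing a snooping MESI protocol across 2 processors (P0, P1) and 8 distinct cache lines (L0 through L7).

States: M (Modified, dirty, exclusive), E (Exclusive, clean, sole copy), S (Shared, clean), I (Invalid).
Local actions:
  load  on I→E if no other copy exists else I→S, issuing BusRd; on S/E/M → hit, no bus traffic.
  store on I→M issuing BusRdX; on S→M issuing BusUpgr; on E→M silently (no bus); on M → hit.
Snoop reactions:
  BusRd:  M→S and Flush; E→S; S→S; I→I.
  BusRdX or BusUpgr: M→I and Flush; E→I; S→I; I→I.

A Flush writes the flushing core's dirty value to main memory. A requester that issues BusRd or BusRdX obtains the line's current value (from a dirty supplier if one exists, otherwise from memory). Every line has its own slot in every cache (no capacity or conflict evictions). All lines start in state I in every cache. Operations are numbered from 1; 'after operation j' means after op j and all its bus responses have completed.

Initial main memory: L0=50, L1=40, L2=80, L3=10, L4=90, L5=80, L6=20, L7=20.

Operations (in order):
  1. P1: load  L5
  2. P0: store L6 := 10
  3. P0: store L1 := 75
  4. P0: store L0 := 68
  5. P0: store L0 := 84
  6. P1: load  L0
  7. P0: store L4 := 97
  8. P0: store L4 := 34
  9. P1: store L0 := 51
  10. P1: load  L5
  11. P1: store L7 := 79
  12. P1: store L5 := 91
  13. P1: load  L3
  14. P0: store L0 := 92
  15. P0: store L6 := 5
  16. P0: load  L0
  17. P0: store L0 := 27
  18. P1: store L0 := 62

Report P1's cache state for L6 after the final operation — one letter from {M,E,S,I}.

1. P1: load  L5  bus=[BusRd]  L5: P0=I P1=E  mem[L5]=80
2. P0: store L6 := 10  bus=[BusRdX]  L6: P0=M P1=I  mem[L6]=20
3. P0: store L1 := 75  bus=[BusRdX]  L1: P0=M P1=I  mem[L1]=40
4. P0: store L0 := 68  bus=[BusRdX]  L0: P0=M P1=I  mem[L0]=50
5. P0: store L0 := 84  bus=[-]  L0: P0=M P1=I  mem[L0]=50
6. P1: load  L0  bus=[BusRd,Flush]  L0: P0=S P1=S  mem[L0]=84
7. P0: store L4 := 97  bus=[BusRdX]  L4: P0=M P1=I  mem[L4]=90
8. P0: store L4 := 34  bus=[-]  L4: P0=M P1=I  mem[L4]=90
9. P1: store L0 := 51  bus=[BusUpgr]  L0: P0=I P1=M  mem[L0]=84
10. P1: load  L5  bus=[-]  L5: P0=I P1=E  mem[L5]=80
11. P1: store L7 := 79  bus=[BusRdX]  L7: P0=I P1=M  mem[L7]=20
12. P1: store L5 := 91  bus=[-]  L5: P0=I P1=M  mem[L5]=80
13. P1: load  L3  bus=[BusRd]  L3: P0=I P1=E  mem[L3]=10
14. P0: store L0 := 92  bus=[BusRdX,Flush]  L0: P0=M P1=I  mem[L0]=51
15. P0: store L6 := 5  bus=[-]  L6: P0=M P1=I  mem[L6]=20
16. P0: load  L0  bus=[-]  L0: P0=M P1=I  mem[L0]=51
17. P0: store L0 := 27  bus=[-]  L0: P0=M P1=I  mem[L0]=51
18. P1: store L0 := 62  bus=[BusRdX,Flush]  L0: P0=I P1=M  mem[L0]=27

state = I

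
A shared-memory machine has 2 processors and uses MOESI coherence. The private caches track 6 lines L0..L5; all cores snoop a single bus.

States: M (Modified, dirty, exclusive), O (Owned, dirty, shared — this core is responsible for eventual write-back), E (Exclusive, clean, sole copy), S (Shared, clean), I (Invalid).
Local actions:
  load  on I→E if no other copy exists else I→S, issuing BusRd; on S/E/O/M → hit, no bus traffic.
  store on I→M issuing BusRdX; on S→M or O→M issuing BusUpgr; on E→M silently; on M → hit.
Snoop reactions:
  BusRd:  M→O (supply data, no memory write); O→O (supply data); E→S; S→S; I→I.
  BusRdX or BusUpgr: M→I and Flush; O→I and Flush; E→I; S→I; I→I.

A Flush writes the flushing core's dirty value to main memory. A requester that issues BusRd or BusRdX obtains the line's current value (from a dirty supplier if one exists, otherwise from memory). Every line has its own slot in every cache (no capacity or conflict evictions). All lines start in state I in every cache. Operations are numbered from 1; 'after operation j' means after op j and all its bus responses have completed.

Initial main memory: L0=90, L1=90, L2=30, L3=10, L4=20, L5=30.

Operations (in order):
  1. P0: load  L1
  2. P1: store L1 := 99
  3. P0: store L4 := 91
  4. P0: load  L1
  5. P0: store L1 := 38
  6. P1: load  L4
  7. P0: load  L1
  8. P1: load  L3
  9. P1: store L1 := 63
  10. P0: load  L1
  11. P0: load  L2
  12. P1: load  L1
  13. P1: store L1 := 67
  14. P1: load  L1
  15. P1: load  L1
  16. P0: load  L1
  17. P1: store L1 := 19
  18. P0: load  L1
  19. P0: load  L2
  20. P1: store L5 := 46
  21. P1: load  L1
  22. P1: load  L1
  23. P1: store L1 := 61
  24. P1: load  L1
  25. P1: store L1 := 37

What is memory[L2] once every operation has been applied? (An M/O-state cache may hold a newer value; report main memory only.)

memory[L2] = 30

[1] P0: load  L1 | P0:E(90), P1:I | bus: BusRd
[2] P1: store L1 := 99 | P0:I, P1:M(99) | bus: BusRdX
[3] P0: store L4 := 91 | P0:M(91), P1:I | bus: BusRdX
[4] P0: load  L1 | P0:S(99), P1:O(99) | bus: BusRd
[5] P0: store L1 := 38 | P0:M(38), P1:I | bus: BusUpgr,Flush
[6] P1: load  L4 | P0:O(91), P1:S(91) | bus: BusRd
[7] P0: load  L1 | P0:M(38), P1:I | bus: none
[8] P1: load  L3 | P0:I, P1:E(10) | bus: BusRd
[9] P1: store L1 := 63 | P0:I, P1:M(63) | bus: BusRdX,Flush
[10] P0: load  L1 | P0:S(63), P1:O(63) | bus: BusRd
[11] P0: load  L2 | P0:E(30), P1:I | bus: BusRd
[12] P1: load  L1 | P0:S(63), P1:O(63) | bus: none
[13] P1: store L1 := 67 | P0:I, P1:M(67) | bus: BusUpgr
[14] P1: load  L1 | P0:I, P1:M(67) | bus: none
[15] P1: load  L1 | P0:I, P1:M(67) | bus: none
[16] P0: load  L1 | P0:S(67), P1:O(67) | bus: BusRd
[17] P1: store L1 := 19 | P0:I, P1:M(19) | bus: BusUpgr
[18] P0: load  L1 | P0:S(19), P1:O(19) | bus: BusRd
[19] P0: load  L2 | P0:E(30), P1:I | bus: none
[20] P1: store L5 := 46 | P0:I, P1:M(46) | bus: BusRdX
[21] P1: load  L1 | P0:S(19), P1:O(19) | bus: none
[22] P1: load  L1 | P0:S(19), P1:O(19) | bus: none
[23] P1: store L1 := 61 | P0:I, P1:M(61) | bus: BusUpgr
[24] P1: load  L1 | P0:I, P1:M(61) | bus: none
[25] P1: store L1 := 37 | P0:I, P1:M(37) | bus: none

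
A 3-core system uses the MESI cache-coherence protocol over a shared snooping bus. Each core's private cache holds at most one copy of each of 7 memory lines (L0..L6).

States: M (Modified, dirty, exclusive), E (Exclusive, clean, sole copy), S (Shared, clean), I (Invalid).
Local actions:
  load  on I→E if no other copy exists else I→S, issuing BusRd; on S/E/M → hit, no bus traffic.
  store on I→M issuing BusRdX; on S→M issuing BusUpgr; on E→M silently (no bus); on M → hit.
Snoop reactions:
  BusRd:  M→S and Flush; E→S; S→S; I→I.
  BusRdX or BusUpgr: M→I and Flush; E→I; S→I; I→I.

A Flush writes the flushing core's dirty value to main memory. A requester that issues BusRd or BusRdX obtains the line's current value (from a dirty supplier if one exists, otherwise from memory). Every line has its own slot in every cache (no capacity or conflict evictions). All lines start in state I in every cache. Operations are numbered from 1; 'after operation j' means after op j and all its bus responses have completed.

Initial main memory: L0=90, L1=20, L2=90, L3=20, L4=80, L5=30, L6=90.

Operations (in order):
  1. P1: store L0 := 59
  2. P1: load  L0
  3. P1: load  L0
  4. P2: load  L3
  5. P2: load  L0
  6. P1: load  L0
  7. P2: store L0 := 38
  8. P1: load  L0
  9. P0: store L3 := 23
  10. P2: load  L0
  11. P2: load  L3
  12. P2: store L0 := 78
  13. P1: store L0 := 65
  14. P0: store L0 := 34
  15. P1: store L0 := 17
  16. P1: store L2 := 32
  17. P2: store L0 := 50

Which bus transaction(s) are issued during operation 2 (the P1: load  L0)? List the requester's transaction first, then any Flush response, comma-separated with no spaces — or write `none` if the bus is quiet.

bus = none

step 1: P1: store L0 := 59  ⟶  IMI  (L0)  txn=BusRdX  M[L0]=90
step 2: P1: load  L0  ⟶  IMI  (L0)  txn=∅  M[L0]=90
step 3: P1: load  L0  ⟶  IMI  (L0)  txn=∅  M[L0]=90
step 4: P2: load  L3  ⟶  IIE  (L3)  txn=BusRd  M[L3]=20
step 5: P2: load  L0  ⟶  ISS  (L0)  txn=BusRd+Flush  M[L0]=59
step 6: P1: load  L0  ⟶  ISS  (L0)  txn=∅  M[L0]=59
step 7: P2: store L0 := 38  ⟶  IIM  (L0)  txn=BusUpgr  M[L0]=59
step 8: P1: load  L0  ⟶  ISS  (L0)  txn=BusRd+Flush  M[L0]=38
step 9: P0: store L3 := 23  ⟶  MII  (L3)  txn=BusRdX  M[L3]=20
step 10: P2: load  L0  ⟶  ISS  (L0)  txn=∅  M[L0]=38
step 11: P2: load  L3  ⟶  SIS  (L3)  txn=BusRd+Flush  M[L3]=23
step 12: P2: store L0 := 78  ⟶  IIM  (L0)  txn=BusUpgr  M[L0]=38
step 13: P1: store L0 := 65  ⟶  IMI  (L0)  txn=BusRdX+Flush  M[L0]=78
step 14: P0: store L0 := 34  ⟶  MII  (L0)  txn=BusRdX+Flush  M[L0]=65
step 15: P1: store L0 := 17  ⟶  IMI  (L0)  txn=BusRdX+Flush  M[L0]=34
step 16: P1: store L2 := 32  ⟶  IMI  (L2)  txn=BusRdX  M[L2]=90
step 17: P2: store L0 := 50  ⟶  IIM  (L0)  txn=BusRdX+Flush  M[L0]=17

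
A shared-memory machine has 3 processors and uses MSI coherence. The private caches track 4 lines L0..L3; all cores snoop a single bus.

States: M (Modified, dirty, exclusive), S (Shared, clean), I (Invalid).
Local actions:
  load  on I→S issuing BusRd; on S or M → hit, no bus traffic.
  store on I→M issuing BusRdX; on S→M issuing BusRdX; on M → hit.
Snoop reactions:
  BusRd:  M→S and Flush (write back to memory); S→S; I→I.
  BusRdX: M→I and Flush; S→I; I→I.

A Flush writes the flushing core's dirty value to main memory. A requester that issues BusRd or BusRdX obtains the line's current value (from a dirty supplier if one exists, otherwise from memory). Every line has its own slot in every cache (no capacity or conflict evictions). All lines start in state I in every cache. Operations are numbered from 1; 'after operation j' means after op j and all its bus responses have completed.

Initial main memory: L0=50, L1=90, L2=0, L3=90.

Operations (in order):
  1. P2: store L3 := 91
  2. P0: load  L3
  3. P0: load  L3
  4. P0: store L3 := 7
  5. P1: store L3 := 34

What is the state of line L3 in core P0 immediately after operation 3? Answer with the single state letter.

state = S

step 1: P2: store L3 := 91  ⟶  IIM  (L3)  txn=BusRdX  M[L3]=90
step 2: P0: load  L3  ⟶  SIS  (L3)  txn=BusRd+Flush  M[L3]=91
step 3: P0: load  L3  ⟶  SIS  (L3)  txn=∅  M[L3]=91
step 4: P0: store L3 := 7  ⟶  MII  (L3)  txn=BusRdX  M[L3]=91
step 5: P1: store L3 := 34  ⟶  IMI  (L3)  txn=BusRdX+Flush  M[L3]=7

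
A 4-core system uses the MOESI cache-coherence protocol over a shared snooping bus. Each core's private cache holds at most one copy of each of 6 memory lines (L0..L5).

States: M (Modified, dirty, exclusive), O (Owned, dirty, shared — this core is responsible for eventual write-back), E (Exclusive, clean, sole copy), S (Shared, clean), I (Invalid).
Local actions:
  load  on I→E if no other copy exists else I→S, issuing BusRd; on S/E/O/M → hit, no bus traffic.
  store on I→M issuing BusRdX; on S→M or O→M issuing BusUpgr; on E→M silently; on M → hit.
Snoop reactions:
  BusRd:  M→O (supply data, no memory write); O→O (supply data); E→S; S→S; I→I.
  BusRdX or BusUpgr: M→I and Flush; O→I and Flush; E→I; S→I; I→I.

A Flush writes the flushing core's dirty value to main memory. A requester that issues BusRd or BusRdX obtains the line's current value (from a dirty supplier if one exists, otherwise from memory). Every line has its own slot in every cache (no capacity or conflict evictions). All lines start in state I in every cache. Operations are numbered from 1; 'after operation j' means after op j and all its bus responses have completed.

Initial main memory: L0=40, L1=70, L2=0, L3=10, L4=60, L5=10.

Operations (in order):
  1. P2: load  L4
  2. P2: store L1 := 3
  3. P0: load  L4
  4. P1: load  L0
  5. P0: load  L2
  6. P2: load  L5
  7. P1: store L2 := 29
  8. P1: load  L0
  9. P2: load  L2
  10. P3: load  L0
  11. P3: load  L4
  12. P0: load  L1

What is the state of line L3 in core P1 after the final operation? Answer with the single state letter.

state = I

[1] P2: load  L4 | P0:I, P1:I, P2:E(60), P3:I | bus: BusRd
[2] P2: store L1 := 3 | P0:I, P1:I, P2:M(3), P3:I | bus: BusRdX
[3] P0: load  L4 | P0:S(60), P1:I, P2:S(60), P3:I | bus: BusRd
[4] P1: load  L0 | P0:I, P1:E(40), P2:I, P3:I | bus: BusRd
[5] P0: load  L2 | P0:E(0), P1:I, P2:I, P3:I | bus: BusRd
[6] P2: load  L5 | P0:I, P1:I, P2:E(10), P3:I | bus: BusRd
[7] P1: store L2 := 29 | P0:I, P1:M(29), P2:I, P3:I | bus: BusRdX
[8] P1: load  L0 | P0:I, P1:E(40), P2:I, P3:I | bus: none
[9] P2: load  L2 | P0:I, P1:O(29), P2:S(29), P3:I | bus: BusRd
[10] P3: load  L0 | P0:I, P1:S(40), P2:I, P3:S(40) | bus: BusRd
[11] P3: load  L4 | P0:S(60), P1:I, P2:S(60), P3:S(60) | bus: BusRd
[12] P0: load  L1 | P0:S(3), P1:I, P2:O(3), P3:I | bus: BusRd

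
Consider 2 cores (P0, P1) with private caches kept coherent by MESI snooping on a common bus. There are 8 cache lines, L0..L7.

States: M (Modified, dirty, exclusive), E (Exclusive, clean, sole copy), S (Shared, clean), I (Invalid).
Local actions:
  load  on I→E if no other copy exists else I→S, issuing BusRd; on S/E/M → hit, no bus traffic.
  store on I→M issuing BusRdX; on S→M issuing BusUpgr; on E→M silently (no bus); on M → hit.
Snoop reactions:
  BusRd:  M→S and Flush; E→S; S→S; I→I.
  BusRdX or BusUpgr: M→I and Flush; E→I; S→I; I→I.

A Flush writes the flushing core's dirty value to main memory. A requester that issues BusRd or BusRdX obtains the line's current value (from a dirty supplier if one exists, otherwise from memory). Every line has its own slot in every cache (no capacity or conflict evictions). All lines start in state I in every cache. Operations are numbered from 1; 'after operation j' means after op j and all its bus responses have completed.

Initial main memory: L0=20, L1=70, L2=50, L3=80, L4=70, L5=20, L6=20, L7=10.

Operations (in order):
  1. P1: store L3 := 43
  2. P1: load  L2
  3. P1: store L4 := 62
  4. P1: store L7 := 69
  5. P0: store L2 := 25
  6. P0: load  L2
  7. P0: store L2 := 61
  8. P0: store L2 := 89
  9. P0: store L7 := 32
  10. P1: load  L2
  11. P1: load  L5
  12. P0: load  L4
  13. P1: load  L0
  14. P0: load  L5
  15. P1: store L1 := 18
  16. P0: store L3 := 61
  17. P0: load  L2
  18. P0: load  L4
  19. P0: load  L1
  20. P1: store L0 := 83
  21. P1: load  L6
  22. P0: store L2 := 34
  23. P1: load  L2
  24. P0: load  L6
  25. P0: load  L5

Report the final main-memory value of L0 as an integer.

memory[L0] = 20

[1] P1: store L3 := 43 | P0:I, P1:M(43) | bus: BusRdX
[2] P1: load  L2 | P0:I, P1:E(50) | bus: BusRd
[3] P1: store L4 := 62 | P0:I, P1:M(62) | bus: BusRdX
[4] P1: store L7 := 69 | P0:I, P1:M(69) | bus: BusRdX
[5] P0: store L2 := 25 | P0:M(25), P1:I | bus: BusRdX
[6] P0: load  L2 | P0:M(25), P1:I | bus: none
[7] P0: store L2 := 61 | P0:M(61), P1:I | bus: none
[8] P0: store L2 := 89 | P0:M(89), P1:I | bus: none
[9] P0: store L7 := 32 | P0:M(32), P1:I | bus: BusRdX,Flush
[10] P1: load  L2 | P0:S(89), P1:S(89) | bus: BusRd,Flush
[11] P1: load  L5 | P0:I, P1:E(20) | bus: BusRd
[12] P0: load  L4 | P0:S(62), P1:S(62) | bus: BusRd,Flush
[13] P1: load  L0 | P0:I, P1:E(20) | bus: BusRd
[14] P0: load  L5 | P0:S(20), P1:S(20) | bus: BusRd
[15] P1: store L1 := 18 | P0:I, P1:M(18) | bus: BusRdX
[16] P0: store L3 := 61 | P0:M(61), P1:I | bus: BusRdX,Flush
[17] P0: load  L2 | P0:S(89), P1:S(89) | bus: none
[18] P0: load  L4 | P0:S(62), P1:S(62) | bus: none
[19] P0: load  L1 | P0:S(18), P1:S(18) | bus: BusRd,Flush
[20] P1: store L0 := 83 | P0:I, P1:M(83) | bus: none
[21] P1: load  L6 | P0:I, P1:E(20) | bus: BusRd
[22] P0: store L2 := 34 | P0:M(34), P1:I | bus: BusUpgr
[23] P1: load  L2 | P0:S(34), P1:S(34) | bus: BusRd,Flush
[24] P0: load  L6 | P0:S(20), P1:S(20) | bus: BusRd
[25] P0: load  L5 | P0:S(20), P1:S(20) | bus: none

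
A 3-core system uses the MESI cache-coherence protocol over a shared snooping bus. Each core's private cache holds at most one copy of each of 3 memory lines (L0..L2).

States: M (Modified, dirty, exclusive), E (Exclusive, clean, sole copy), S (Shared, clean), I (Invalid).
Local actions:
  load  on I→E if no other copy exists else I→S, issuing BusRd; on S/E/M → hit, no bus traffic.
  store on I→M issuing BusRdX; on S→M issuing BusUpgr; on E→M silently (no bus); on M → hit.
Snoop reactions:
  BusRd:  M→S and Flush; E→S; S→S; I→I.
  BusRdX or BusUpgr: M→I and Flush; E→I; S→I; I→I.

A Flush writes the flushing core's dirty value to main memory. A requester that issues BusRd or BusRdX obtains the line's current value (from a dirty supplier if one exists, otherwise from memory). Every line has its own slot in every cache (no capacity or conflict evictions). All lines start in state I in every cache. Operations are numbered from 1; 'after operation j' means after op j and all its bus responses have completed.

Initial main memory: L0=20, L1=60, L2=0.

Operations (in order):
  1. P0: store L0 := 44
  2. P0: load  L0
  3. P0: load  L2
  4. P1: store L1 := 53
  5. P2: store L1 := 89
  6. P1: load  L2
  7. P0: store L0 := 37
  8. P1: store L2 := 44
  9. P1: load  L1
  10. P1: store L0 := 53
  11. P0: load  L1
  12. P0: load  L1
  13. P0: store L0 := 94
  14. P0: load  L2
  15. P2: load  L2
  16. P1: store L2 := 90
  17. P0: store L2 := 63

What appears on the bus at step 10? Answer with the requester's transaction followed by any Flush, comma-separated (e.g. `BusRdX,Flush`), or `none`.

bus = BusRdX,Flush

  op1 P0: store L0 := 44 → M/I/I on L0; bus BusRdX; mem=20
  op2 P0: load  L0 → M/I/I on L0; bus (none); mem=20
  op3 P0: load  L2 → E/I/I on L2; bus BusRd; mem=0
  op4 P1: store L1 := 53 → I/M/I on L1; bus BusRdX; mem=60
  op5 P2: store L1 := 89 → I/I/M on L1; bus BusRdX Flush; mem=53
  op6 P1: load  L2 → S/S/I on L2; bus BusRd; mem=0
  op7 P0: store L0 := 37 → M/I/I on L0; bus (none); mem=20
  op8 P1: store L2 := 44 → I/M/I on L2; bus BusUpgr; mem=0
  op9 P1: load  L1 → I/S/S on L1; bus BusRd Flush; mem=89
  op10 P1: store L0 := 53 → I/M/I on L0; bus BusRdX Flush; mem=37
  op11 P0: load  L1 → S/S/S on L1; bus BusRd; mem=89
  op12 P0: load  L1 → S/S/S on L1; bus (none); mem=89
  op13 P0: store L0 := 94 → M/I/I on L0; bus BusRdX Flush; mem=53
  op14 P0: load  L2 → S/S/I on L2; bus BusRd Flush; mem=44
  op15 P2: load  L2 → S/S/S on L2; bus BusRd; mem=44
  op16 P1: store L2 := 90 → I/M/I on L2; bus BusUpgr; mem=44
  op17 P0: store L2 := 63 → M/I/I on L2; bus BusRdX Flush; mem=90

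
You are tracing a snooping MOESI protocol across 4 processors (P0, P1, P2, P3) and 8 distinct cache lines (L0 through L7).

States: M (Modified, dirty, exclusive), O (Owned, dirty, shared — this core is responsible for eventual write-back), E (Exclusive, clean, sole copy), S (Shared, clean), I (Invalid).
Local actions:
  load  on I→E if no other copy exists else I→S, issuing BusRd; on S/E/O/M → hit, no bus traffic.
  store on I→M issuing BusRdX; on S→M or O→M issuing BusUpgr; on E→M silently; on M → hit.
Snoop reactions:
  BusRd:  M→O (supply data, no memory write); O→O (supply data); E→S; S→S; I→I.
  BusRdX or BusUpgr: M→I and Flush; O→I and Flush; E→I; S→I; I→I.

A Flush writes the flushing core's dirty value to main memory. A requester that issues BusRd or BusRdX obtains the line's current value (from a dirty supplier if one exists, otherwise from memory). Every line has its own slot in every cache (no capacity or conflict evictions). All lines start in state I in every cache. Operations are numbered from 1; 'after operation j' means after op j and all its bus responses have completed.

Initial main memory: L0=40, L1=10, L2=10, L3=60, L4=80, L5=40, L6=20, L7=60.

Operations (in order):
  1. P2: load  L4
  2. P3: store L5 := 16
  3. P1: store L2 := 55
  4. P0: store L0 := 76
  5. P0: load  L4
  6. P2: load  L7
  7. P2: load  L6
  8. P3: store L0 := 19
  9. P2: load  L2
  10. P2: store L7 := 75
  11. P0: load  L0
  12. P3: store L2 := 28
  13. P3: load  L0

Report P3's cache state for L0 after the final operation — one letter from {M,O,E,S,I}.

1. P2: load  L4  bus=[BusRd]  L4: P0=I P1=I P2=E P3=I  mem[L4]=80
2. P3: store L5 := 16  bus=[BusRdX]  L5: P0=I P1=I P2=I P3=M  mem[L5]=40
3. P1: store L2 := 55  bus=[BusRdX]  L2: P0=I P1=M P2=I P3=I  mem[L2]=10
4. P0: store L0 := 76  bus=[BusRdX]  L0: P0=M P1=I P2=I P3=I  mem[L0]=40
5. P0: load  L4  bus=[BusRd]  L4: P0=S P1=I P2=S P3=I  mem[L4]=80
6. P2: load  L7  bus=[BusRd]  L7: P0=I P1=I P2=E P3=I  mem[L7]=60
7. P2: load  L6  bus=[BusRd]  L6: P0=I P1=I P2=E P3=I  mem[L6]=20
8. P3: store L0 := 19  bus=[BusRdX,Flush]  L0: P0=I P1=I P2=I P3=M  mem[L0]=76
9. P2: load  L2  bus=[BusRd]  L2: P0=I P1=O P2=S P3=I  mem[L2]=10
10. P2: store L7 := 75  bus=[-]  L7: P0=I P1=I P2=M P3=I  mem[L7]=60
11. P0: load  L0  bus=[BusRd]  L0: P0=S P1=I P2=I P3=O  mem[L0]=76
12. P3: store L2 := 28  bus=[BusRdX,Flush]  L2: P0=I P1=I P2=I P3=M  mem[L2]=55
13. P3: load  L0  bus=[-]  L0: P0=S P1=I P2=I P3=O  mem[L0]=76

state = O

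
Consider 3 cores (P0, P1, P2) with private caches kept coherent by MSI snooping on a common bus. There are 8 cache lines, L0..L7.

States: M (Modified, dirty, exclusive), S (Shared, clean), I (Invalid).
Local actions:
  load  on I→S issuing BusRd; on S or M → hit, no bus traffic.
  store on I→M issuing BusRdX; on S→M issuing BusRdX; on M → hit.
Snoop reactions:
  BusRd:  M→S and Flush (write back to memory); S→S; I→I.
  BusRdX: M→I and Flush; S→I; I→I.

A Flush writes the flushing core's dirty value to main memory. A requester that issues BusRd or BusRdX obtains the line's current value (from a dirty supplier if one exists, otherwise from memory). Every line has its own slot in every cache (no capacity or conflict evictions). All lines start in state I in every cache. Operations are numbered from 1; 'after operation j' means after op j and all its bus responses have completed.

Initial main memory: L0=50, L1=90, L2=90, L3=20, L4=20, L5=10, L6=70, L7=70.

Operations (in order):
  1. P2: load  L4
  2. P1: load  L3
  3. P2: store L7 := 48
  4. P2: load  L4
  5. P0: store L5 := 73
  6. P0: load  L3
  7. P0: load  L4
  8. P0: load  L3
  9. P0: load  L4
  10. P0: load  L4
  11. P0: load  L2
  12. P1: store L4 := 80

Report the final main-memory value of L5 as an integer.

memory[L5] = 10

  op1 P2: load  L4 → I/I/S on L4; bus BusRd; mem=20
  op2 P1: load  L3 → I/S/I on L3; bus BusRd; mem=20
  op3 P2: store L7 := 48 → I/I/M on L7; bus BusRdX; mem=70
  op4 P2: load  L4 → I/I/S on L4; bus (none); mem=20
  op5 P0: store L5 := 73 → M/I/I on L5; bus BusRdX; mem=10
  op6 P0: load  L3 → S/S/I on L3; bus BusRd; mem=20
  op7 P0: load  L4 → S/I/S on L4; bus BusRd; mem=20
  op8 P0: load  L3 → S/S/I on L3; bus (none); mem=20
  op9 P0: load  L4 → S/I/S on L4; bus (none); mem=20
  op10 P0: load  L4 → S/I/S on L4; bus (none); mem=20
  op11 P0: load  L2 → S/I/I on L2; bus BusRd; mem=90
  op12 P1: store L4 := 80 → I/M/I on L4; bus BusRdX; mem=20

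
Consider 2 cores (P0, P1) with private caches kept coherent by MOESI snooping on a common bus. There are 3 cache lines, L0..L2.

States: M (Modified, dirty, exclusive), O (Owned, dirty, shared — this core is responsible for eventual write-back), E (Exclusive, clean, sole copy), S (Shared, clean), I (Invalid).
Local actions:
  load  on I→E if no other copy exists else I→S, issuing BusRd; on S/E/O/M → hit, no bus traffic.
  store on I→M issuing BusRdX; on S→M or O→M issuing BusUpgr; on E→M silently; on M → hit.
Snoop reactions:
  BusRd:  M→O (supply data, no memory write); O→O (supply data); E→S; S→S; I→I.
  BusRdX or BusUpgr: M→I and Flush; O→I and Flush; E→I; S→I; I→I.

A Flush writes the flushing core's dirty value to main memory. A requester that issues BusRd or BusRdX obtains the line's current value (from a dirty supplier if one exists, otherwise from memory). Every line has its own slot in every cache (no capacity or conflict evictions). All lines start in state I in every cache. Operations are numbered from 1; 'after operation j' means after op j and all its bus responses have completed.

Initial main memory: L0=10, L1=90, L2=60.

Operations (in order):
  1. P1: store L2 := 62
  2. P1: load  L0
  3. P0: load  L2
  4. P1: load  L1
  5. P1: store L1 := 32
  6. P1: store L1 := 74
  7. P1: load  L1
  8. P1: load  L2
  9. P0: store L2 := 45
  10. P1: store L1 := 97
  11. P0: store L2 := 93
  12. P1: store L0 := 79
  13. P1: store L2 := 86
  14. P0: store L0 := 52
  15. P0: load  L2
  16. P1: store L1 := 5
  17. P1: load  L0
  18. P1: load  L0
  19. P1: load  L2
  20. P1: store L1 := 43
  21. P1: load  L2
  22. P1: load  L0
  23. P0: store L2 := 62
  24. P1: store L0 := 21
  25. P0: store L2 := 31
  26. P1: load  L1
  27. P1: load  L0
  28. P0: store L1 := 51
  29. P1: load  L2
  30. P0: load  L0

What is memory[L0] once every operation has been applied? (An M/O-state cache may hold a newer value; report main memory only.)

memory[L0] = 52

  op1 P1: store L2 := 62 → I/M on L2; bus BusRdX; mem=60
  op2 P1: load  L0 → I/E on L0; bus BusRd; mem=10
  op3 P0: load  L2 → S/O on L2; bus BusRd; mem=60
  op4 P1: load  L1 → I/E on L1; bus BusRd; mem=90
  op5 P1: store L1 := 32 → I/M on L1; bus (none); mem=90
  op6 P1: store L1 := 74 → I/M on L1; bus (none); mem=90
  op7 P1: load  L1 → I/M on L1; bus (none); mem=90
  op8 P1: load  L2 → S/O on L2; bus (none); mem=60
  op9 P0: store L2 := 45 → M/I on L2; bus BusUpgr Flush; mem=62
  op10 P1: store L1 := 97 → I/M on L1; bus (none); mem=90
  op11 P0: store L2 := 93 → M/I on L2; bus (none); mem=62
  op12 P1: store L0 := 79 → I/M on L0; bus (none); mem=10
  op13 P1: store L2 := 86 → I/M on L2; bus BusRdX Flush; mem=93
  op14 P0: store L0 := 52 → M/I on L0; bus BusRdX Flush; mem=79
  op15 P0: load  L2 → S/O on L2; bus BusRd; mem=93
  op16 P1: store L1 := 5 → I/M on L1; bus (none); mem=90
  op17 P1: load  L0 → O/S on L0; bus BusRd; mem=79
  op18 P1: load  L0 → O/S on L0; bus (none); mem=79
  op19 P1: load  L2 → S/O on L2; bus (none); mem=93
  op20 P1: store L1 := 43 → I/M on L1; bus (none); mem=90
  op21 P1: load  L2 → S/O on L2; bus (none); mem=93
  op22 P1: load  L0 → O/S on L0; bus (none); mem=79
  op23 P0: store L2 := 62 → M/I on L2; bus BusUpgr Flush; mem=86
  op24 P1: store L0 := 21 → I/M on L0; bus BusUpgr Flush; mem=52
  op25 P0: store L2 := 31 → M/I on L2; bus (none); mem=86
  op26 P1: load  L1 → I/M on L1; bus (none); mem=90
  op27 P1: load  L0 → I/M on L0; bus (none); mem=52
  op28 P0: store L1 := 51 → M/I on L1; bus BusRdX Flush; mem=43
  op29 P1: load  L2 → O/S on L2; bus BusRd; mem=86
  op30 P0: load  L0 → S/O on L0; bus BusRd; mem=52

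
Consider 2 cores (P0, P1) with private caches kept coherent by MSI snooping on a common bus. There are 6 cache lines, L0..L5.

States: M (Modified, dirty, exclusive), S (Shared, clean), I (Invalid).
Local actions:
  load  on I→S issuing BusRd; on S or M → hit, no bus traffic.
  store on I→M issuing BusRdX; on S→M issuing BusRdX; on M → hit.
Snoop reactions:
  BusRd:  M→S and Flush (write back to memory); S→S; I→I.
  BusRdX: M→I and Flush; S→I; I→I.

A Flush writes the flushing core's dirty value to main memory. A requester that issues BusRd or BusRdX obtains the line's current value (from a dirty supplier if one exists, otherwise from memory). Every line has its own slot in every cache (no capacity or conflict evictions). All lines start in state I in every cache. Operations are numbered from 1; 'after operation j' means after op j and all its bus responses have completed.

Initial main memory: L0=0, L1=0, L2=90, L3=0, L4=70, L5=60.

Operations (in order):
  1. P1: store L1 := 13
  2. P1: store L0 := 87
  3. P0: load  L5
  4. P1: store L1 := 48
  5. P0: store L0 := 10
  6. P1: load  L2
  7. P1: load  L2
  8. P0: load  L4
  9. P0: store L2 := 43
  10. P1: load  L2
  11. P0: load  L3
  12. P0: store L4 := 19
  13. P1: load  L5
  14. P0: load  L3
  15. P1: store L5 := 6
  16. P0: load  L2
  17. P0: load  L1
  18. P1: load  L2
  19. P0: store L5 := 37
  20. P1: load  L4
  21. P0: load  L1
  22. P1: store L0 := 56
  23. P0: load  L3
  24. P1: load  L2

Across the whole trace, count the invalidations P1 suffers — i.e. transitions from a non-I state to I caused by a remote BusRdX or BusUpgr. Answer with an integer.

invalidations = 3

step 1: P1: store L1 := 13  ⟶  IM  (L1)  txn=BusRdX  M[L1]=0
step 2: P1: store L0 := 87  ⟶  IM  (L0)  txn=BusRdX  M[L0]=0
step 3: P0: load  L5  ⟶  SI  (L5)  txn=BusRd  M[L5]=60
step 4: P1: store L1 := 48  ⟶  IM  (L1)  txn=∅  M[L1]=0
step 5: P0: store L0 := 10  ⟶  MI  (L0)  txn=BusRdX+Flush  M[L0]=87
step 6: P1: load  L2  ⟶  IS  (L2)  txn=BusRd  M[L2]=90
step 7: P1: load  L2  ⟶  IS  (L2)  txn=∅  M[L2]=90
step 8: P0: load  L4  ⟶  SI  (L4)  txn=BusRd  M[L4]=70
step 9: P0: store L2 := 43  ⟶  MI  (L2)  txn=BusRdX  M[L2]=90
step 10: P1: load  L2  ⟶  SS  (L2)  txn=BusRd+Flush  M[L2]=43
step 11: P0: load  L3  ⟶  SI  (L3)  txn=BusRd  M[L3]=0
step 12: P0: store L4 := 19  ⟶  MI  (L4)  txn=BusRdX  M[L4]=70
step 13: P1: load  L5  ⟶  SS  (L5)  txn=BusRd  M[L5]=60
step 14: P0: load  L3  ⟶  SI  (L3)  txn=∅  M[L3]=0
step 15: P1: store L5 := 6  ⟶  IM  (L5)  txn=BusRdX  M[L5]=60
step 16: P0: load  L2  ⟶  SS  (L2)  txn=∅  M[L2]=43
step 17: P0: load  L1  ⟶  SS  (L1)  txn=BusRd+Flush  M[L1]=48
step 18: P1: load  L2  ⟶  SS  (L2)  txn=∅  M[L2]=43
step 19: P0: store L5 := 37  ⟶  MI  (L5)  txn=BusRdX+Flush  M[L5]=6
step 20: P1: load  L4  ⟶  SS  (L4)  txn=BusRd+Flush  M[L4]=19
step 21: P0: load  L1  ⟶  SS  (L1)  txn=∅  M[L1]=48
step 22: P1: store L0 := 56  ⟶  IM  (L0)  txn=BusRdX+Flush  M[L0]=10
step 23: P0: load  L3  ⟶  SI  (L3)  txn=∅  M[L3]=0
step 24: P1: load  L2  ⟶  SS  (L2)  txn=∅  M[L2]=43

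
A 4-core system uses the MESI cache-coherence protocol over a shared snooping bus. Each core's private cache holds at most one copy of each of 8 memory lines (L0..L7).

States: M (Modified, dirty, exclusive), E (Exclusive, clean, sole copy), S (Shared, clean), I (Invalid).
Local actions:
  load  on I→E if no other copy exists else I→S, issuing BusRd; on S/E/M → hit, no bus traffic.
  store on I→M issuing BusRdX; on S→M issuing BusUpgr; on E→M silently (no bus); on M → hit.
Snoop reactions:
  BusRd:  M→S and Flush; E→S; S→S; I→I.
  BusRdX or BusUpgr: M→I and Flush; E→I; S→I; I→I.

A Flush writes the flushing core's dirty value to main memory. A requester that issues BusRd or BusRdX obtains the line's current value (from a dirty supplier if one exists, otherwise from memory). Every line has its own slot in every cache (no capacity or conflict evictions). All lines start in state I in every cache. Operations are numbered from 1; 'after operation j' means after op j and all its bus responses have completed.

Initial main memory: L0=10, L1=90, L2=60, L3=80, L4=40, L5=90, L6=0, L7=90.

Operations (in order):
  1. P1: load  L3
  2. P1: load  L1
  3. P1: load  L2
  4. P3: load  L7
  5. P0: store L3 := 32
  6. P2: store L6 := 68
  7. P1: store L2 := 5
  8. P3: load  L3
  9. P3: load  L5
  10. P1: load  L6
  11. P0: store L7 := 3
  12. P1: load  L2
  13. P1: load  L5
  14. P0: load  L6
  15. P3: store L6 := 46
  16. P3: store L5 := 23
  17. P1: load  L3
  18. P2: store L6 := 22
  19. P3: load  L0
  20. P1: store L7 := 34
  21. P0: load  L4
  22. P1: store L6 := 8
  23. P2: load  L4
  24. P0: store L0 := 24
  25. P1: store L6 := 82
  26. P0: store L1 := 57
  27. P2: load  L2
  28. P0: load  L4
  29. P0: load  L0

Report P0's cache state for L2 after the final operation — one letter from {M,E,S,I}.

step 1: P1: load  L3  ⟶  IEII  (L3)  txn=BusRd  M[L3]=80
step 2: P1: load  L1  ⟶  IEII  (L1)  txn=BusRd  M[L1]=90
step 3: P1: load  L2  ⟶  IEII  (L2)  txn=BusRd  M[L2]=60
step 4: P3: load  L7  ⟶  IIIE  (L7)  txn=BusRd  M[L7]=90
step 5: P0: store L3 := 32  ⟶  MIII  (L3)  txn=BusRdX  M[L3]=80
step 6: P2: store L6 := 68  ⟶  IIMI  (L6)  txn=BusRdX  M[L6]=0
step 7: P1: store L2 := 5  ⟶  IMII  (L2)  txn=∅  M[L2]=60
step 8: P3: load  L3  ⟶  SIIS  (L3)  txn=BusRd+Flush  M[L3]=32
step 9: P3: load  L5  ⟶  IIIE  (L5)  txn=BusRd  M[L5]=90
step 10: P1: load  L6  ⟶  ISSI  (L6)  txn=BusRd+Flush  M[L6]=68
step 11: P0: store L7 := 3  ⟶  MIII  (L7)  txn=BusRdX  M[L7]=90
step 12: P1: load  L2  ⟶  IMII  (L2)  txn=∅  M[L2]=60
step 13: P1: load  L5  ⟶  ISIS  (L5)  txn=BusRd  M[L5]=90
step 14: P0: load  L6  ⟶  SSSI  (L6)  txn=BusRd  M[L6]=68
step 15: P3: store L6 := 46  ⟶  IIIM  (L6)  txn=BusRdX  M[L6]=68
step 16: P3: store L5 := 23  ⟶  IIIM  (L5)  txn=BusUpgr  M[L5]=90
step 17: P1: load  L3  ⟶  SSIS  (L3)  txn=BusRd  M[L3]=32
step 18: P2: store L6 := 22  ⟶  IIMI  (L6)  txn=BusRdX+Flush  M[L6]=46
step 19: P3: load  L0  ⟶  IIIE  (L0)  txn=BusRd  M[L0]=10
step 20: P1: store L7 := 34  ⟶  IMII  (L7)  txn=BusRdX+Flush  M[L7]=3
step 21: P0: load  L4  ⟶  EIII  (L4)  txn=BusRd  M[L4]=40
step 22: P1: store L6 := 8  ⟶  IMII  (L6)  txn=BusRdX+Flush  M[L6]=22
step 23: P2: load  L4  ⟶  SISI  (L4)  txn=BusRd  M[L4]=40
step 24: P0: store L0 := 24  ⟶  MIII  (L0)  txn=BusRdX  M[L0]=10
step 25: P1: store L6 := 82  ⟶  IMII  (L6)  txn=∅  M[L6]=22
step 26: P0: store L1 := 57  ⟶  MIII  (L1)  txn=BusRdX  M[L1]=90
step 27: P2: load  L2  ⟶  ISSI  (L2)  txn=BusRd+Flush  M[L2]=5
step 28: P0: load  L4  ⟶  SISI  (L4)  txn=∅  M[L4]=40
step 29: P0: load  L0  ⟶  MIII  (L0)  txn=∅  M[L0]=10

state = I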